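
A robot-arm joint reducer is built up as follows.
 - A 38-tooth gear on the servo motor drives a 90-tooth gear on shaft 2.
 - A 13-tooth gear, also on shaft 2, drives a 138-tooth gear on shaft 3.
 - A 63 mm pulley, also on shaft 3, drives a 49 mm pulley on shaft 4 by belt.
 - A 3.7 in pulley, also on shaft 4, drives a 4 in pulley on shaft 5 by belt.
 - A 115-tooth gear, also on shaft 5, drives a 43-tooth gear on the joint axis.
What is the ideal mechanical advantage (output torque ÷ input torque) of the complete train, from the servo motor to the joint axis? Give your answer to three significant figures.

Each stage contributes driven/driver: gear mesh 90/38 = 2.3684, gear mesh 138/13 = 10.615, belt 49/63 = 0.77778, belt 4/3.7 = 1.0811, gear mesh 43/115 = 0.37391.
Overall: 2.3684 × 10.615 × 0.77778 × 1.0811 × 0.37391 = 7.9046.

7.90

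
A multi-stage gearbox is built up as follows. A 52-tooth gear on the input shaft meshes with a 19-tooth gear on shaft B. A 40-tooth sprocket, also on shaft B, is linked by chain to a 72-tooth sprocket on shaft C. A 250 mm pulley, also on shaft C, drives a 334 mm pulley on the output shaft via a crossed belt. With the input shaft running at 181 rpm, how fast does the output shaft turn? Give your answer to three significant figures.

206 rpm

the input shaft → shaft B (gear mesh, 19/52): 181 ÷ 0.36538 = 495.37 rpm
shaft B → shaft C (chain, 72/40): 495.37 ÷ 1.8 = 275.2 rpm
shaft C → the output shaft (belt, 334/250): 275.2 ÷ 1.336 = 205.99 rpm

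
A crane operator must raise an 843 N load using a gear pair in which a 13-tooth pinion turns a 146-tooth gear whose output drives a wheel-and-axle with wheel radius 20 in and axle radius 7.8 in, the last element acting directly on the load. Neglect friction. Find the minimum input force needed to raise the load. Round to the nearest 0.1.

Gear pair MA = 146/13 = 11.231.
Wheel-and-axle MA = R/r = 20/7.8 = 2.5641.
Combined ideal MA = 11.231 × 2.5641 = 28.797.
Effort = load / MA = 843 / 28.797 = 29.274 N.

29.3 N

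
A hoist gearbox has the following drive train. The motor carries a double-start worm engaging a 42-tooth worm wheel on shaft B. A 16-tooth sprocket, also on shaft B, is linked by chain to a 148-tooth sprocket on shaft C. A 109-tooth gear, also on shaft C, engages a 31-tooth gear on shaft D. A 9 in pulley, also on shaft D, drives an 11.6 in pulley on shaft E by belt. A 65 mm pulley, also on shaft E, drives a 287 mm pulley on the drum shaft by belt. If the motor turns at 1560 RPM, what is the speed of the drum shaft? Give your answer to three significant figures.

4.96 RPM

Worm: ratio = 42/2 = 21, so shaft B turns at 1560 / 21 = 74.286 RPM.
Chain: ratio = 148/16 = 9.25, so shaft C turns at 74.286 / 9.25 = 8.0309 RPM.
Gear mesh: ratio = 31/109 = 0.2844, so shaft D turns at 8.0309 / 0.2844 = 28.238 RPM.
Belt: ratio = 11.6/9 = 1.2889, so shaft E turns at 28.238 / 1.2889 = 21.909 RPM.
Belt: ratio = 287/65 = 4.4154, so the drum shaft turns at 21.909 / 4.4154 = 4.9619 RPM.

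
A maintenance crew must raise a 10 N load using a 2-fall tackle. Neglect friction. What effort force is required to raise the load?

Block-and-tackle MA = number of supporting rope parts = 2.
Effort = load / MA = 10 / 2 = 5 N.

5 N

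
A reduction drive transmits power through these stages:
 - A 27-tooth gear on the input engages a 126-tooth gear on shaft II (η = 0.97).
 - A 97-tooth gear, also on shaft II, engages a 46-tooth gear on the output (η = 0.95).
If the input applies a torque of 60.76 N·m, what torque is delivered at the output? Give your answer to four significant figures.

123.9 N·m

gear mesh 126/27 = 4.6667 → τ = 60.76·4.6667·0.97 = 275.04 N·m
gear mesh 46/97 = 0.47423 → τ = 275.04·0.47423·0.95 = 123.91 N·m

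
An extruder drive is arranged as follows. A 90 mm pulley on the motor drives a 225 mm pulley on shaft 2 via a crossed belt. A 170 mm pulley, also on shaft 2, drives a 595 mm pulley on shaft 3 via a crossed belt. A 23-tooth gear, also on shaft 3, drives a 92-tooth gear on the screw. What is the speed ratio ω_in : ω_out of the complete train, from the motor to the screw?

35

Each stage contributes driven/driver: belt 225/90 = 2.5, belt 595/170 = 3.5, gear mesh 92/23 = 4.
Overall: 2.5 × 3.5 × 4 = 35.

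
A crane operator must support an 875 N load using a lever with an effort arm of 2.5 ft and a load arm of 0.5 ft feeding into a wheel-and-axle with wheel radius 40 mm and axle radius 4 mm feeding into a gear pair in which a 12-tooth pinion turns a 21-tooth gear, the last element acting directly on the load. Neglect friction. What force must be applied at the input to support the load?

10 N

Lever MA = effort arm / load arm = 2.5/0.5 = 5.
Wheel-and-axle MA = R/r = 40/4 = 10.
Gear pair MA = 21/12 = 1.75.
Combined ideal MA = 5 × 10 × 1.75 = 87.5.
Effort = load / MA = 875 / 87.5 = 10 N.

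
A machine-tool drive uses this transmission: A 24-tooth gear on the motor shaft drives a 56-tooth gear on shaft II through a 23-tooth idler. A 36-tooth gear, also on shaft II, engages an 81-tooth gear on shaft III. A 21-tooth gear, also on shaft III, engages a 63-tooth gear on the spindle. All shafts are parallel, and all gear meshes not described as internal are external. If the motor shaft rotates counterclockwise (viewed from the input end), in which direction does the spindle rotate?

counterclockwise

the motor shaft → shaft II: driver → idler → driven is 2 external meshes, 2 reversals → CCW.
shaft II → shaft III: external mesh, 1 reversal → CW.
shaft III → the spindle: external mesh, 1 reversal → CCW.
4 reversals in total — an even number — so the spindle turns the same way as the motor shaft.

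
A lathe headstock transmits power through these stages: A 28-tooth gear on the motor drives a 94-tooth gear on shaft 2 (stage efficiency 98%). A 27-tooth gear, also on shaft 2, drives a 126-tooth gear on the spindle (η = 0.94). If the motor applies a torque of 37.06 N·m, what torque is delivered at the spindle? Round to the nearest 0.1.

534.9 N·m

Gear mesh: ratio = 94/28 = 3.3571; torque at shaft 2 = 37.06 × 3.3571 × 0.98 = 121.93 N·m.
Gear mesh: ratio = 126/27 = 4.6667; torque at the spindle = 121.93 × 4.6667 × 0.94 = 534.85 N·m.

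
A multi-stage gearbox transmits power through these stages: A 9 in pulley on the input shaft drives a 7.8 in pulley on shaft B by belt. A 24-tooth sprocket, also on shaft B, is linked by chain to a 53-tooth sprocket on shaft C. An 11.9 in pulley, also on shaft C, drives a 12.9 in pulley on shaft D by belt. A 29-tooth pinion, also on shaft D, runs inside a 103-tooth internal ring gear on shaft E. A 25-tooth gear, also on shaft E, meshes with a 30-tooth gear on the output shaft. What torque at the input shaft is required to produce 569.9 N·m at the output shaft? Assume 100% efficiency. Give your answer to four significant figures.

Overall ratio R = 0.86667 × 2.2083 × 1.084 × 3.5517 × 1.2 = 8.8426.
Input torque = output torque / R = 569.9 / 8.8426 = 64.449 N·m.

64.45 N·m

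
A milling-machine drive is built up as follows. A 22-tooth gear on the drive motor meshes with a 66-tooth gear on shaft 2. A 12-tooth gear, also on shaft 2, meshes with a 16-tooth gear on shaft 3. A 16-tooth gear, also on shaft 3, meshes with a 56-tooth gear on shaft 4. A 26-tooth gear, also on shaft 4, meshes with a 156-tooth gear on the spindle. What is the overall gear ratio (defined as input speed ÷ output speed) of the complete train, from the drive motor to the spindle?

84

Each stage contributes driven/driver: gear mesh 66/22 = 3, gear mesh 16/12 = 1.3333, gear mesh 56/16 = 3.5, gear mesh 156/26 = 6.
Overall: 3 × 1.3333 × 3.5 × 6 = 84.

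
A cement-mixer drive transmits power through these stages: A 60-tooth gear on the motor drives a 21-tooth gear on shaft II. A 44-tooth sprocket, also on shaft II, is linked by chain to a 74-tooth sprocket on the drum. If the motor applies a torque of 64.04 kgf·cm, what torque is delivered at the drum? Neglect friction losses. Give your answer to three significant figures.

37.7 kgf·cm

After the gear mesh (21/60): 64.04 × 0.35 = 22.414 kgf·cm
After the chain (74/44): 22.414 × 1.6818 = 37.696 kgf·cm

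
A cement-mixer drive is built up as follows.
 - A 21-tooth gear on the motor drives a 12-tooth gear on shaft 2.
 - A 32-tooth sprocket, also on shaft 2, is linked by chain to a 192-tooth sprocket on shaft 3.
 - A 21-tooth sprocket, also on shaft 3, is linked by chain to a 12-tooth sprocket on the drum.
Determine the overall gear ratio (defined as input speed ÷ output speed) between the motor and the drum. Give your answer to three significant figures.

Each stage contributes driven/driver: gear mesh 12/21 = 0.57143, chain 192/32 = 6, chain 12/21 = 0.57143.
Overall: 0.57143 × 6 × 0.57143 = 1.9592.

1.96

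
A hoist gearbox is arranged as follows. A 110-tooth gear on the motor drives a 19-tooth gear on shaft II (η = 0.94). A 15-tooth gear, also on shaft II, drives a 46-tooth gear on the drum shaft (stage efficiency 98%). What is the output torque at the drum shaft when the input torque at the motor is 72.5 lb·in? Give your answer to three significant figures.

gear mesh 19/110 = 0.17273 → τ = 72.5·0.17273·0.94 = 11.771 lb·in
gear mesh 46/15 = 3.0667 → τ = 11.771·3.0667·0.98 = 35.377 lb·in

35.4 lb·in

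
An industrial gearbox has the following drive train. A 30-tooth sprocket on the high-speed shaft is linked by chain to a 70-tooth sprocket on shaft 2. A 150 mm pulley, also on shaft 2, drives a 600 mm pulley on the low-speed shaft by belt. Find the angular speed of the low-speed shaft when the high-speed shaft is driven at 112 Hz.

12 Hz

the high-speed shaft → shaft 2 (chain, 70/30): 112 ÷ 2.3333 = 48 Hz
shaft 2 → the low-speed shaft (belt, 600/150): 48 ÷ 4 = 12 Hz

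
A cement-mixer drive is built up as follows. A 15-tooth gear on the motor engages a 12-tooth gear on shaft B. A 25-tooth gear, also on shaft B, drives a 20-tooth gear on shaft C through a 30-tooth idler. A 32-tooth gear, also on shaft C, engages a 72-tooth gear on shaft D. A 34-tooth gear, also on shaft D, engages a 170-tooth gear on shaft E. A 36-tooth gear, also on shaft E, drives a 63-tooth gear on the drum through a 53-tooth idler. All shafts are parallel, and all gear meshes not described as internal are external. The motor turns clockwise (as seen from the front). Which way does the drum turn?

counterclockwise

the motor → shaft B: external mesh, 1 reversal → CCW.
shaft B → shaft C: driver → idler → driven is 2 external meshes, 2 reversals → CCW.
shaft C → shaft D: external mesh, 1 reversal → CW.
shaft D → shaft E: external mesh, 1 reversal → CCW.
shaft E → the drum: driver → idler → driven is 2 external meshes, 2 reversals → CCW.
7 reversals in total — an odd number — so the drum turns opposite to the motor.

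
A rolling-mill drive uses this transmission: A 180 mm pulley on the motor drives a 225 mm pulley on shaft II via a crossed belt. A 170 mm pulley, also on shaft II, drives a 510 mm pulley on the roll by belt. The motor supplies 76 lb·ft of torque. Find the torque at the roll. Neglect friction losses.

belt 225/180 = 1.25 → τ = 76·1.25 = 95 lb·ft
belt 510/170 = 3 → τ = 95·3 = 285 lb·ft

285 lb·ft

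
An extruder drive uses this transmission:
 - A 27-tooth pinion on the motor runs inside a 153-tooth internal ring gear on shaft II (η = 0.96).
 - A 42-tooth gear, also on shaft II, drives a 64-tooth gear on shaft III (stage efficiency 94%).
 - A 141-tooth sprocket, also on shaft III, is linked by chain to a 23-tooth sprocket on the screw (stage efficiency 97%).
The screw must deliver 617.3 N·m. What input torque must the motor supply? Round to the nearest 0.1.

Overall ratio R = 5.6667 × 1.5238 × 0.16312 = 1.4085; overall efficiency η = 0.96 × 0.94 × 0.97 = 0.8753.
Input torque = output torque / (R × η) = 617.3 / (1.4085 × 0.8753) = 500.68 N·m.

500.7 N·m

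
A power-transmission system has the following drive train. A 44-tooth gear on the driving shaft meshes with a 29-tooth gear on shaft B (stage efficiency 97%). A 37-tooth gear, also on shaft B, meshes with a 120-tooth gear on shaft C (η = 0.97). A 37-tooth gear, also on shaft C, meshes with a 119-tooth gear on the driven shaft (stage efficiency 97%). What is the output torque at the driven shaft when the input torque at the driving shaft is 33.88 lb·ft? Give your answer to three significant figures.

Gear mesh: ratio = 29/44 = 0.65909; torque at shaft B = 33.88 × 0.65909 × 0.97 = 21.66 lb·ft.
Gear mesh: ratio = 120/37 = 3.2432; torque at shaft C = 21.66 × 3.2432 × 0.97 = 68.142 lb·ft.
Gear mesh: ratio = 119/37 = 3.2162; torque at the driven shaft = 68.142 × 3.2162 × 0.97 = 212.58 lb·ft.

213 lb·ft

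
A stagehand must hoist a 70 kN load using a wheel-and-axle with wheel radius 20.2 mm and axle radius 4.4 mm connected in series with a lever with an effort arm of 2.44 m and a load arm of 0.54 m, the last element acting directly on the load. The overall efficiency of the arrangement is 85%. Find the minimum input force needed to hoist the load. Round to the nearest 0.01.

Wheel-and-axle MA = R/r = 20.2/4.4 = 4.5909.
Lever MA = effort arm / load arm = 2.44/0.54 = 4.5185.
Combined ideal MA = 4.5909 × 4.5185 = 20.744.
Actual MA = 20.744 × 0.85 = 17.632.
Effort = load / actual MA = 70 / 17.632 = 3.9699 kN.

3.97 kN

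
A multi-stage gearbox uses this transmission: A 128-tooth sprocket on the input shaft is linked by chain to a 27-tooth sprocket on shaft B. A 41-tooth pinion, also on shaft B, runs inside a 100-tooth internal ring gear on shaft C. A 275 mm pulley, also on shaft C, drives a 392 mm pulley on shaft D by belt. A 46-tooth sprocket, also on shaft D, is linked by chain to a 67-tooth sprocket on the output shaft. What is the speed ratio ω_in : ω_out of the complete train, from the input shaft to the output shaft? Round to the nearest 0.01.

Each stage contributes driven/driver: chain 27/128 = 0.21094, internal gear 100/41 = 2.439, belt 392/275 = 1.4255, chain 67/46 = 1.4565.
Overall: 0.21094 × 2.439 × 1.4255 × 1.4565 = 1.0682.

1.07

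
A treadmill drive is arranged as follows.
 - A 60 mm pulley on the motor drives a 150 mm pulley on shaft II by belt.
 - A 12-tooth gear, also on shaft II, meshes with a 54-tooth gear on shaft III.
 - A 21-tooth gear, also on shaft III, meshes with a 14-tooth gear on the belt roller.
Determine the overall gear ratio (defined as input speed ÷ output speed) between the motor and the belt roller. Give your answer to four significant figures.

7.500

Each stage contributes driven/driver: belt 150/60 = 2.5, gear mesh 54/12 = 4.5, gear mesh 14/21 = 0.66667.
Overall: 2.5 × 4.5 × 0.66667 = 7.5.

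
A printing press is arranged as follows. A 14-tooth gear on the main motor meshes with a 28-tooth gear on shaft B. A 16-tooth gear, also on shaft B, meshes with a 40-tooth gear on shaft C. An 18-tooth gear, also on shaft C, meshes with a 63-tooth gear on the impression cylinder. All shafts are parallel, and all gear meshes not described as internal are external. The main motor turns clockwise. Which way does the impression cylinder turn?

the main motor → shaft B: external mesh, 1 reversal → CCW.
shaft B → shaft C: external mesh, 1 reversal → CW.
shaft C → the impression cylinder: external mesh, 1 reversal → CCW.
3 reversals in total — an odd number — so the impression cylinder turns opposite to the main motor.

counterclockwise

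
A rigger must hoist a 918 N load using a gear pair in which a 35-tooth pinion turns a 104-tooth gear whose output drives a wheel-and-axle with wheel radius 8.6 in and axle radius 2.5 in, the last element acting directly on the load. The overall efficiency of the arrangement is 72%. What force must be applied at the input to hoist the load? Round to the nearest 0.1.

124.7 N

Gear pair MA = 104/35 = 2.9714.
Wheel-and-axle MA = R/r = 8.6/2.5 = 3.44.
Combined ideal MA = 2.9714 × 3.44 = 10.222.
Actual MA = 10.222 × 0.72 = 7.3596.
Effort = load / actual MA = 918 / 7.3596 = 124.73 N.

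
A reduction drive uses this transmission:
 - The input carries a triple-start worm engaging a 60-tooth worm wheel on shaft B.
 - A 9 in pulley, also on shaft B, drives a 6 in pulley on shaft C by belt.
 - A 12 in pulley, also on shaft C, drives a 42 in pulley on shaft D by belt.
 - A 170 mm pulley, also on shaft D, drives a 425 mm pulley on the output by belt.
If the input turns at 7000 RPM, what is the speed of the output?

60 RPM

Worm: ratio = 60/3 = 20, so shaft B turns at 7000 / 20 = 350 RPM.
Belt: ratio = 6/9 = 0.66667, so shaft C turns at 350 / 0.66667 = 525 RPM.
Belt: ratio = 42/12 = 3.5, so shaft D turns at 525 / 3.5 = 150 RPM.
Belt: ratio = 425/170 = 2.5, so the output turns at 150 / 2.5 = 60 RPM.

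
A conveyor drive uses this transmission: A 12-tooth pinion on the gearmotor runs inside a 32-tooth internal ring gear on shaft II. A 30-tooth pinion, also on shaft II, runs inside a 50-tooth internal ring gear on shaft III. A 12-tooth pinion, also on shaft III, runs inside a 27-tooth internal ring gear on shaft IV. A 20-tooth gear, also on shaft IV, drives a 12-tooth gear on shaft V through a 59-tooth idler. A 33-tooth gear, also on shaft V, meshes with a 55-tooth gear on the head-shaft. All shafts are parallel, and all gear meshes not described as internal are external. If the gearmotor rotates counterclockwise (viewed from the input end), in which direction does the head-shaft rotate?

the gearmotor → shaft II: internal mesh, same direction → CCW.
shaft II → shaft III: internal mesh, same direction → CCW.
shaft III → shaft IV: internal mesh, same direction → CCW.
shaft IV → shaft V: driver → idler → driven is 2 external meshes, 2 reversals → CCW.
shaft V → the head-shaft: external mesh, 1 reversal → CW.
3 reversals in total — an odd number — so the head-shaft turns opposite to the gearmotor.

clockwise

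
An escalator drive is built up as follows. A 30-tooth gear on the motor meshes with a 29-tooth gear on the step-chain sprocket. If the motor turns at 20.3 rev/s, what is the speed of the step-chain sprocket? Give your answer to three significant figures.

21.0 rev/s

gear mesh 29/30 = 0.96667 → 20.3/0.96667 = 21 rev/s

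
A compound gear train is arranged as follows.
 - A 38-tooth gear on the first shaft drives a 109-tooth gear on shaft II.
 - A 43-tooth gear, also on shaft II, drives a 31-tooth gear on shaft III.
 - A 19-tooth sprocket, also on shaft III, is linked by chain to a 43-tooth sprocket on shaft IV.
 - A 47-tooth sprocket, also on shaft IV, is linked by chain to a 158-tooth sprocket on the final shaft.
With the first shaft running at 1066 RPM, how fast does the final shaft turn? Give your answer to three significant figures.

the first shaft → shaft II (gear mesh, 109/38): 1066 ÷ 2.8684 = 371.63 RPM
shaft II → shaft III (gear mesh, 31/43): 371.63 ÷ 0.72093 = 515.49 RPM
shaft III → shaft IV (chain, 43/19): 515.49 ÷ 2.2632 = 227.78 RPM
shaft IV → the final shaft (chain, 158/47): 227.78 ÷ 3.3617 = 67.756 RPM

67.8 RPM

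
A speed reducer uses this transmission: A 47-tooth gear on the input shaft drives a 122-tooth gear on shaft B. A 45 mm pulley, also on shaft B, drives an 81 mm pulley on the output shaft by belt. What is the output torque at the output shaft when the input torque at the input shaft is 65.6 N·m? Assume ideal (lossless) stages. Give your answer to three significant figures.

gear mesh 122/47 = 2.5957 → τ = 65.6·2.5957 = 170.28 N·m
belt 81/45 = 1.8 → τ = 170.28·1.8 = 306.51 N·m

307 N·m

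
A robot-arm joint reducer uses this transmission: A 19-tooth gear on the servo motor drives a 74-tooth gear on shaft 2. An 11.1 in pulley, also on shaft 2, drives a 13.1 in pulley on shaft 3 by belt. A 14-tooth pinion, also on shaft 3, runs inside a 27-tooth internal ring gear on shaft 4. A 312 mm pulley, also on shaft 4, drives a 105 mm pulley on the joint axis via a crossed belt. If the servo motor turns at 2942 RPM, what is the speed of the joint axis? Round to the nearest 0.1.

the servo motor → shaft 2 (gear mesh, 74/19): 2942 ÷ 3.8947 = 755.38 RPM
shaft 2 → shaft 3 (belt, 13.1/11.1): 755.38 ÷ 1.1802 = 640.05 RPM
shaft 3 → shaft 4 (internal gear, 27/14): 640.05 ÷ 1.9286 = 331.88 RPM
shaft 4 → the joint axis (belt, 105/312): 331.88 ÷ 0.33654 = 986.16 RPM

986.2 RPM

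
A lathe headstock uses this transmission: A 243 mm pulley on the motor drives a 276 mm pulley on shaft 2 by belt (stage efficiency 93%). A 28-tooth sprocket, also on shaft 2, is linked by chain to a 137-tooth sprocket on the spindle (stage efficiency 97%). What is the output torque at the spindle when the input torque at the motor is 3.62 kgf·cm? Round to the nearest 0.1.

Belt: ratio = 276/243 = 1.1358; torque at shaft 2 = 3.62 × 1.1358 × 0.93 = 3.8238 kgf·cm.
Chain: ratio = 137/28 = 4.8929; torque at the spindle = 3.8238 × 4.8929 × 0.97 = 18.148 kgf·cm.

18.1 kgf·cm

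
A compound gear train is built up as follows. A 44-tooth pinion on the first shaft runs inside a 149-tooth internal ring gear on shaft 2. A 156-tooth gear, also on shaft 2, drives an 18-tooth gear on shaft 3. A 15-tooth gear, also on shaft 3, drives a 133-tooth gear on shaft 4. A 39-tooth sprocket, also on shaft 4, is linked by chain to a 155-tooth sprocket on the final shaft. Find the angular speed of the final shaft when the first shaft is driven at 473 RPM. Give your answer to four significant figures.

34.35 RPM

internal gear 149/44 = 3.3864 → 473/3.3864 = 139.68 RPM
gear mesh 18/156 = 0.11538 → 139.68/0.11538 = 1210.5 RPM
gear mesh 133/15 = 8.8667 → 1210.5/8.8667 = 136.53 RPM
chain 155/39 = 3.9744 → 136.53/3.9744 = 34.352 RPM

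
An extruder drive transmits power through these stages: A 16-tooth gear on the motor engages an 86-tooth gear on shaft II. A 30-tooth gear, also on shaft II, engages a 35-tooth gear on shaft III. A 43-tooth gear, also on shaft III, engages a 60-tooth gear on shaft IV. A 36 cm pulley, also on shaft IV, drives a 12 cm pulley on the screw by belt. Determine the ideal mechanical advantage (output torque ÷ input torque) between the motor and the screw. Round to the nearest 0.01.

2.92

Each stage contributes driven/driver: gear mesh 86/16 = 5.375, gear mesh 35/30 = 1.1667, gear mesh 60/43 = 1.3953, belt 12/36 = 0.33333.
Overall: 5.375 × 1.1667 × 1.3953 × 0.33333 = 2.9167.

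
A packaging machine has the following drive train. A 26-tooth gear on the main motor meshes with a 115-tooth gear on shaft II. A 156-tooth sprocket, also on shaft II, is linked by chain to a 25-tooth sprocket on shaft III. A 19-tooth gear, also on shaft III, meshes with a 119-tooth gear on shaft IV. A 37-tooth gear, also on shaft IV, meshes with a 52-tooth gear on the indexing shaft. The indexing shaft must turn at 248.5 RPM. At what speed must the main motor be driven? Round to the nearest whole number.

1550 RPM

Overall ratio R = 4.4231 × 0.16026 × 6.2632 × 1.4054 = 6.2393.
Required input speed = output speed × R = 248.5 × 6.2393 = 1550.5 RPM.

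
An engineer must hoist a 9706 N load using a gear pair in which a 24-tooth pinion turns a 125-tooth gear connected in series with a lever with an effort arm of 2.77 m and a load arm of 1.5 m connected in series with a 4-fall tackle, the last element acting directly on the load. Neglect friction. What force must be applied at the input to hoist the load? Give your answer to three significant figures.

252 N

Gear pair MA = 125/24 = 5.2083.
Lever MA = effort arm / load arm = 2.77/1.5 = 1.8467.
Block-and-tackle MA = number of supporting rope parts = 4.
Combined ideal MA = 5.2083 × 1.8467 × 4 = 38.472.
Effort = load / MA = 9706 / 38.472 = 252.29 N.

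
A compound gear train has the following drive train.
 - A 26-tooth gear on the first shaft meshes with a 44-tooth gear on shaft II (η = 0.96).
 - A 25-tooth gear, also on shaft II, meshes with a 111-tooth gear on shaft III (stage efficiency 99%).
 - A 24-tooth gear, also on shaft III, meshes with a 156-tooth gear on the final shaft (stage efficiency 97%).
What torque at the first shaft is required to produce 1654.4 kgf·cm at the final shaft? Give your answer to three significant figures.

Overall ratio R = 1.6923 × 4.44 × 6.5 = 48.84; overall efficiency η = 0.96 × 0.99 × 0.97 = 0.9219.
Input torque = output torque / (R × η) = 1654.4 / (48.84 × 0.9219) = 36.744 kgf·cm.

36.7 kgf·cm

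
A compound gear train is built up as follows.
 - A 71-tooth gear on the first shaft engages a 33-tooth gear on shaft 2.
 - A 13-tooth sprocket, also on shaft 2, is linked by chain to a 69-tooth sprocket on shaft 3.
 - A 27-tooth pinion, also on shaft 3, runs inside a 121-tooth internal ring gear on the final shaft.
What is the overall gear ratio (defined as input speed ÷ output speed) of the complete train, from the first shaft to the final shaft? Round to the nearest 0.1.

11.1

Each stage contributes driven/driver: gear mesh 33/71 = 0.46479, chain 69/13 = 5.3077, internal gear 121/27 = 4.4815.
Overall: 0.46479 × 5.3077 × 4.4815 = 11.056.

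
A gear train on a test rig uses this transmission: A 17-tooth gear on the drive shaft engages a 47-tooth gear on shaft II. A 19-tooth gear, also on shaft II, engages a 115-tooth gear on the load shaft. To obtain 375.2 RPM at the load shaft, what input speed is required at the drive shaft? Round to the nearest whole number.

Overall ratio R = 2.7647 × 6.0526 = 16.734.
Required input speed = output speed × R = 375.2 × 16.734 = 6278.5 RPM.

6279 RPM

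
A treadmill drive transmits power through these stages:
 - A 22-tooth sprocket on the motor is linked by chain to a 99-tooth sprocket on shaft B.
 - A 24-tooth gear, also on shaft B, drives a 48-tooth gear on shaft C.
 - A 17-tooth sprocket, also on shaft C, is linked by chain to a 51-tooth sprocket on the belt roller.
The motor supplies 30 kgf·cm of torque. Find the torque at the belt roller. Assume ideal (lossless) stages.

chain 99/22 = 4.5 → τ = 30·4.5 = 135 kgf·cm
gear mesh 48/24 = 2 → τ = 135·2 = 270 kgf·cm
chain 51/17 = 3 → τ = 270·3 = 810 kgf·cm

810 kgf·cm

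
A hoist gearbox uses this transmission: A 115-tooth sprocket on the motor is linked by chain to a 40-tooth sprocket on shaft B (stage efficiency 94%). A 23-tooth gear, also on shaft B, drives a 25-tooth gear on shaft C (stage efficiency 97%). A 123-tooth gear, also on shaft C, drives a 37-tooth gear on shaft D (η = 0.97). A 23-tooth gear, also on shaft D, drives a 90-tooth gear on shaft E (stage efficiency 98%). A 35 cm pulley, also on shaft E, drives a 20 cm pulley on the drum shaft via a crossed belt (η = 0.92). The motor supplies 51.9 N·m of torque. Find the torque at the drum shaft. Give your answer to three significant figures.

After the chain (40/115): 51.9 × 0.34783 × 0.94 = 16.969 N·m
After the gear mesh (25/23): 16.969 × 1.087 × 0.97 = 17.891 N·m
After the gear mesh (37/123): 17.891 × 0.30081 × 0.97 = 5.2205 N·m
After the gear mesh (90/23): 5.2205 × 3.913 × 0.98 = 20.019 N·m
After the belt (20/35): 20.019 × 0.57143 × 0.92 = 10.524 N·m

10.5 N·m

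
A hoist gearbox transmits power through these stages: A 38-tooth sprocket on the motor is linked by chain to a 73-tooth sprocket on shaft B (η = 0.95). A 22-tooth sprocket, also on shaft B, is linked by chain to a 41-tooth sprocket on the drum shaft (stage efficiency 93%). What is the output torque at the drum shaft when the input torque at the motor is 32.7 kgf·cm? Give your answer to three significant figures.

103 kgf·cm

Chain: ratio = 73/38 = 1.9211; torque at shaft B = 32.7 × 1.9211 × 0.95 = 59.678 kgf·cm.
Chain: ratio = 41/22 = 1.8636; torque at the drum shaft = 59.678 × 1.8636 × 0.93 = 103.43 kgf·cm.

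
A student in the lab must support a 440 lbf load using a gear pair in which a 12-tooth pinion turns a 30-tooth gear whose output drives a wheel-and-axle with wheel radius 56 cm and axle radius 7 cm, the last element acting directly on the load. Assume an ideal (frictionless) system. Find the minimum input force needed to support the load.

22 lbf

Gear pair MA = 30/12 = 2.5.
Wheel-and-axle MA = R/r = 56/7 = 8.
Combined ideal MA = 2.5 × 8 = 20.
Effort = load / MA = 440 / 20 = 22 lbf.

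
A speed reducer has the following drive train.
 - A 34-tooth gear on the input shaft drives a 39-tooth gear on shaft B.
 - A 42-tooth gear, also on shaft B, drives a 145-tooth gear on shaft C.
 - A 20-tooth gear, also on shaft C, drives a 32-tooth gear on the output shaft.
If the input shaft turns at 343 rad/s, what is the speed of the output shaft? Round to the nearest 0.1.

54.1 rad/s

gear mesh 39/34 = 1.1471 → 343/1.1471 = 299.03 rad/s
gear mesh 145/42 = 3.4524 → 299.03/3.4524 = 86.614 rad/s
gear mesh 32/20 = 1.6 → 86.614/1.6 = 54.134 rad/s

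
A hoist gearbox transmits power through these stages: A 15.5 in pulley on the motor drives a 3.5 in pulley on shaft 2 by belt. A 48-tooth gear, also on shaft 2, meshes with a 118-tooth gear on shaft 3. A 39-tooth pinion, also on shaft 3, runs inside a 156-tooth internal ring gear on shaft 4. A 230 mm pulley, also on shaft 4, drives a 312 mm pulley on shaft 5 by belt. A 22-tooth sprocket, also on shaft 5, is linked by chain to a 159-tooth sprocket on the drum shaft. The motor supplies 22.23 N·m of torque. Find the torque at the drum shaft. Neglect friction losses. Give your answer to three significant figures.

484 N·m

After the belt (3.5/15.5): 22.23 × 0.22581 = 5.0197 N·m
After the gear mesh (118/48): 5.0197 × 2.4583 = 12.34 N·m
After the internal gear (156/39): 12.34 × 4 = 49.36 N·m
After the belt (312/230): 49.36 × 1.3565 = 66.958 N·m
After the chain (159/22): 66.958 × 7.2273 = 483.92 N·m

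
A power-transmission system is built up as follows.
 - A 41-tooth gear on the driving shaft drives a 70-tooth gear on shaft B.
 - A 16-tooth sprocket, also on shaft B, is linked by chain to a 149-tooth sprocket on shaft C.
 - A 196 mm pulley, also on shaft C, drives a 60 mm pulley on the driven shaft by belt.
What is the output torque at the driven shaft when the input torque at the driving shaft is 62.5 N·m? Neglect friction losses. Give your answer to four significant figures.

304.2 N·m

After the gear mesh (70/41): 62.5 × 1.7073 = 106.71 N·m
After the chain (149/16): 106.71 × 9.3125 = 993.71 N·m
After the belt (60/196): 993.71 × 0.30612 = 304.2 N·m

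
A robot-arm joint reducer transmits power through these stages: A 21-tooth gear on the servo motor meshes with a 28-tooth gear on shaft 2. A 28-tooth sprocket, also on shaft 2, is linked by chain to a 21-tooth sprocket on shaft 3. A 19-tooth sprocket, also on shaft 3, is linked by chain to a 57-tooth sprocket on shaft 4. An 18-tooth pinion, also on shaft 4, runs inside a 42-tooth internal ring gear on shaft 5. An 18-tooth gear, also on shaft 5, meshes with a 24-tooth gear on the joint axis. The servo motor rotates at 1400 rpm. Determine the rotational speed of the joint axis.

150 rpm

Gear mesh: ratio = 28/21 = 1.3333, so shaft 2 turns at 1400 / 1.3333 = 1050 rpm.
Chain: ratio = 21/28 = 0.75, so shaft 3 turns at 1050 / 0.75 = 1400 rpm.
Chain: ratio = 57/19 = 3, so shaft 4 turns at 1400 / 3 = 466.67 rpm.
Internal gear: ratio = 42/18 = 2.3333, so shaft 5 turns at 466.67 / 2.3333 = 200 rpm.
Gear mesh: ratio = 24/18 = 1.3333, so the joint axis turns at 200 / 1.3333 = 150 rpm.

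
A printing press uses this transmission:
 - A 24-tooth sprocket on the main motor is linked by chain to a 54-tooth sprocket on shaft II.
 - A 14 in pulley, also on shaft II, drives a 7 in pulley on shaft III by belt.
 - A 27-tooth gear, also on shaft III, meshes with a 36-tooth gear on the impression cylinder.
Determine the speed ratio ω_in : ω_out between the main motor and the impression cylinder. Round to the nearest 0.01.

1.50

Each stage contributes driven/driver: chain 54/24 = 2.25, belt 7/14 = 0.5, gear mesh 36/27 = 1.3333.
Overall: 2.25 × 0.5 × 1.3333 = 1.5.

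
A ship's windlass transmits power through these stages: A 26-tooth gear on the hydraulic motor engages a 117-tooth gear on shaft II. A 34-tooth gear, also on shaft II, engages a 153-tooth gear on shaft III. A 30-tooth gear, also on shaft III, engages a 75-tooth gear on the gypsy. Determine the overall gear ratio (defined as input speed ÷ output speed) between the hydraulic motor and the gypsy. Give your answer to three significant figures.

Each stage contributes driven/driver: gear mesh 117/26 = 4.5, gear mesh 153/34 = 4.5, gear mesh 75/30 = 2.5.
Overall: 4.5 × 4.5 × 2.5 = 50.625.

50.6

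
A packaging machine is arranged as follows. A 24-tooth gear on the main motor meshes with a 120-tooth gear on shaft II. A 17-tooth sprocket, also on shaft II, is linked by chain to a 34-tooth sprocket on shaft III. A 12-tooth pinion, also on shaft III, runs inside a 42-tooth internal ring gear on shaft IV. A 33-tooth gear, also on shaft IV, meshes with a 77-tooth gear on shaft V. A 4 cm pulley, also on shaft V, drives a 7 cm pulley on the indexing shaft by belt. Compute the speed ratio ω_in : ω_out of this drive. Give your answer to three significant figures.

Each stage contributes driven/driver: gear mesh 120/24 = 5, chain 34/17 = 2, internal gear 42/12 = 3.5, gear mesh 77/33 = 2.3333, belt 7/4 = 1.75.
Overall: 5 × 2 × 3.5 × 2.3333 × 1.75 = 142.92.

143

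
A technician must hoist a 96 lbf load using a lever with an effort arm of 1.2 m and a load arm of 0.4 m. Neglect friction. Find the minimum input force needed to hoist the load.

Lever MA = effort arm / load arm = 1.2/0.4 = 3.
Effort = load / MA = 96 / 3 = 32 lbf.

32 lbf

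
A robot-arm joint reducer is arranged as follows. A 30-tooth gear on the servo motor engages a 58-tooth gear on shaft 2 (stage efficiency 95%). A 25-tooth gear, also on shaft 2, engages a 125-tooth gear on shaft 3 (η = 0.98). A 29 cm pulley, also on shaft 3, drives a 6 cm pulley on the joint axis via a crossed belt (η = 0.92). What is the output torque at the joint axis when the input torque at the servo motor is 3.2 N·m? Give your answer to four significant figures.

After the gear mesh (58/30): 3.2 × 1.9333 × 0.95 = 5.8773 N·m
After the gear mesh (125/25): 5.8773 × 5 × 0.98 = 28.799 N·m
After the belt (6/29): 28.799 × 0.2069 × 0.92 = 5.4817 N·m

5.482 N·m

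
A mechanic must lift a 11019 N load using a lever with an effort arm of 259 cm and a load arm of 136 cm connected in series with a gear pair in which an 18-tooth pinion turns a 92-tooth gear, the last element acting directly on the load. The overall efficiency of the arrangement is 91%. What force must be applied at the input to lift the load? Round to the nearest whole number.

Lever MA = effort arm / load arm = 259/136 = 1.9044.
Gear pair MA = 92/18 = 5.1111.
Combined ideal MA = 1.9044 × 5.1111 = 9.7337.
Actual MA = 9.7337 × 0.91 = 8.8576.
Effort = load / actual MA = 11019 / 8.8576 = 1244 N.

1244 N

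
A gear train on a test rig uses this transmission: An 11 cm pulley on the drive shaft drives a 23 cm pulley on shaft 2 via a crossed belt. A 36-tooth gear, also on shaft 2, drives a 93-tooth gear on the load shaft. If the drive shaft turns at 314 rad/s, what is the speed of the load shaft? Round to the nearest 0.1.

58.1 rad/s

belt 23/11 = 2.0909 → 314/2.0909 = 150.17 rad/s
gear mesh 93/36 = 2.5833 → 150.17/2.5833 = 58.132 rad/s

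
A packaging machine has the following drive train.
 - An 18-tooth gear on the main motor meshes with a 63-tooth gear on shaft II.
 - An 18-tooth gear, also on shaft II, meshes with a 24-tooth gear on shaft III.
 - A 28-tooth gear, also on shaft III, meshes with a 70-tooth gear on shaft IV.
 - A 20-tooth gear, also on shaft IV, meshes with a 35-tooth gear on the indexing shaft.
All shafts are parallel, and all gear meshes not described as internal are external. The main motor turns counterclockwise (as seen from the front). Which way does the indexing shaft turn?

the main motor → shaft II: external mesh, 1 reversal → CW.
shaft II → shaft III: external mesh, 1 reversal → CCW.
shaft III → shaft IV: external mesh, 1 reversal → CW.
shaft IV → the indexing shaft: external mesh, 1 reversal → CCW.
4 reversals in total — an even number — so the indexing shaft turns the same way as the main motor.

counterclockwise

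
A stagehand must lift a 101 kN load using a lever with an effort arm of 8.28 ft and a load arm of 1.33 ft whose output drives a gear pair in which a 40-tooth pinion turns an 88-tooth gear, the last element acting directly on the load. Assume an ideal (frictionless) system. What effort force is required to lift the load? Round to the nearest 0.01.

7.37 kN

Lever MA = effort arm / load arm = 8.28/1.33 = 6.2256.
Gear pair MA = 88/40 = 2.2.
Combined ideal MA = 6.2256 × 2.2 = 13.696.
Effort = load / MA = 101 / 13.696 = 7.3743 kN.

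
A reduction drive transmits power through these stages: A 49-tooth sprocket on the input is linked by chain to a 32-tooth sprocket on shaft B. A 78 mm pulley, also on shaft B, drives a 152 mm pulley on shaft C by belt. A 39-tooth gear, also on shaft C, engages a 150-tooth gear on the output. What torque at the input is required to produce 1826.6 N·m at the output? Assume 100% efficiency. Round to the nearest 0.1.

373.2 N·m

Overall ratio R = 0.65306 × 1.9487 × 3.8462 = 4.8947.
Input torque = output torque / R = 1826.6 / 4.8947 = 373.18 N·m.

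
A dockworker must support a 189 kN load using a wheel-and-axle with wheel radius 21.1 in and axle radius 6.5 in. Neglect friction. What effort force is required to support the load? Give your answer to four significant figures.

58.22 kN

Wheel-and-axle MA = R/r = 21.1/6.5 = 3.2462.
Effort = load / MA = 189 / 3.2462 = 58.223 kN.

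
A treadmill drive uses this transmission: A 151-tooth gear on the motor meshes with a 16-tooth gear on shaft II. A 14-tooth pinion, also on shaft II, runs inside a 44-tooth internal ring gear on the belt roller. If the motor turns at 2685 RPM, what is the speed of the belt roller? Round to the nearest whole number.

gear mesh 16/151 = 0.10596 → 2685/0.10596 = 25340 RPM
internal gear 44/14 = 3.1429 → 25340/3.1429 = 8062.6 RPM

8063 RPM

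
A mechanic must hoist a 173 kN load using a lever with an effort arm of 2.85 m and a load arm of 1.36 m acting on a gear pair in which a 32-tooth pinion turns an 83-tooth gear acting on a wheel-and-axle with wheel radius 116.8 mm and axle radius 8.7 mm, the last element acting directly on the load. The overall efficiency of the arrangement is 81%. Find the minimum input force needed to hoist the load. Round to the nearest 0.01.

2.93 kN

Lever MA = effort arm / load arm = 2.85/1.36 = 2.0956.
Gear pair MA = 83/32 = 2.5938.
Wheel-and-axle MA = R/r = 116.8/8.7 = 13.425.
Combined ideal MA = 2.0956 × 2.5938 × 13.425 = 72.972.
Actual MA = 72.972 × 0.81 = 59.108.
Effort = load / actual MA = 173 / 59.108 = 2.9269 kN.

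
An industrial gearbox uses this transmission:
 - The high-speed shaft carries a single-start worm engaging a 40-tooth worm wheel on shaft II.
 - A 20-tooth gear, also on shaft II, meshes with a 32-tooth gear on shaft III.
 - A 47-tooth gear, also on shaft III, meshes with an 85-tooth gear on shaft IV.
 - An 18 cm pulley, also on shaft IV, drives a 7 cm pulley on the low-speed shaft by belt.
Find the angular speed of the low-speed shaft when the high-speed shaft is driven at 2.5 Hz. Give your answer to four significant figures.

Worm: ratio = 40/1 = 40, so shaft II turns at 2.5 / 40 = 0.0625 Hz.
Gear mesh: ratio = 32/20 = 1.6, so shaft III turns at 0.0625 / 1.6 = 0.039062 Hz.
Gear mesh: ratio = 85/47 = 1.8085, so shaft IV turns at 0.039062 / 1.8085 = 0.021599 Hz.
Belt: ratio = 7/18 = 0.38889, so the low-speed shaft turns at 0.021599 / 0.38889 = 0.055541 Hz.

0.05554 Hz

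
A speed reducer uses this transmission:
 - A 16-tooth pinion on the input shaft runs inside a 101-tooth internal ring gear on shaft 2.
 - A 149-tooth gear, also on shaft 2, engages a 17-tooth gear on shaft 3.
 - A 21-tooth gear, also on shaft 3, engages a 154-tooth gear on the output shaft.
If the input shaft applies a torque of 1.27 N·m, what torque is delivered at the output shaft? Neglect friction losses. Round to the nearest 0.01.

Internal gear: ratio = 101/16 = 6.3125; torque at shaft 2 = 1.27 × 6.3125 = 8.0169 N·m.
Gear mesh: ratio = 17/149 = 0.11409; torque at shaft 3 = 8.0169 × 0.11409 = 0.91468 N·m.
Gear mesh: ratio = 154/21 = 7.3333; torque at the output shaft = 0.91468 × 7.3333 = 6.7076 N·m.

6.71 N·m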